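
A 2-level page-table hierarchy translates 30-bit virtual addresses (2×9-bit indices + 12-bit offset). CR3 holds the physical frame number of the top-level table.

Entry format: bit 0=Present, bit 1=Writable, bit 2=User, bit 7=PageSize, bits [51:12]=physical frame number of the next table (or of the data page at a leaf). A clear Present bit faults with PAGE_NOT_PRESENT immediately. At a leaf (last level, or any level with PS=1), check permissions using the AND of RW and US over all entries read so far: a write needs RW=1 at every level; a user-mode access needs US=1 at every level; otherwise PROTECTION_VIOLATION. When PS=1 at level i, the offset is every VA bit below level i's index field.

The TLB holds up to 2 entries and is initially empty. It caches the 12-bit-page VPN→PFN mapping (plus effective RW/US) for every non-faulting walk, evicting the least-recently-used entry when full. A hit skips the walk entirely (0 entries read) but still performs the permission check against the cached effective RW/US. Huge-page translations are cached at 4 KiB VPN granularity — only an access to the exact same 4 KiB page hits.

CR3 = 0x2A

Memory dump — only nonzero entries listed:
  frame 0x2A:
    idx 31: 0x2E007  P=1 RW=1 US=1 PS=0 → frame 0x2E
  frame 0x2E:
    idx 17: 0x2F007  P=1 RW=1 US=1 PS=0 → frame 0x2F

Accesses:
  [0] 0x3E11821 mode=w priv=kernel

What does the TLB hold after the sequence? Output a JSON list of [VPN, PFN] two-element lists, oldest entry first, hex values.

Trace:
#0 VA=0x3E11821 (w,kernel):
  [0] read 0x2A idx=31: raw=0x2E007 flags P=1 W=1 U=1 S=0
  [1] read 0x2E idx=17: raw=0x2F007 flags P=1 W=1 U=1 S=0
  → PA=0x2F821  (2 entries read)

TLB: [["0x3E11", "0x2F"]]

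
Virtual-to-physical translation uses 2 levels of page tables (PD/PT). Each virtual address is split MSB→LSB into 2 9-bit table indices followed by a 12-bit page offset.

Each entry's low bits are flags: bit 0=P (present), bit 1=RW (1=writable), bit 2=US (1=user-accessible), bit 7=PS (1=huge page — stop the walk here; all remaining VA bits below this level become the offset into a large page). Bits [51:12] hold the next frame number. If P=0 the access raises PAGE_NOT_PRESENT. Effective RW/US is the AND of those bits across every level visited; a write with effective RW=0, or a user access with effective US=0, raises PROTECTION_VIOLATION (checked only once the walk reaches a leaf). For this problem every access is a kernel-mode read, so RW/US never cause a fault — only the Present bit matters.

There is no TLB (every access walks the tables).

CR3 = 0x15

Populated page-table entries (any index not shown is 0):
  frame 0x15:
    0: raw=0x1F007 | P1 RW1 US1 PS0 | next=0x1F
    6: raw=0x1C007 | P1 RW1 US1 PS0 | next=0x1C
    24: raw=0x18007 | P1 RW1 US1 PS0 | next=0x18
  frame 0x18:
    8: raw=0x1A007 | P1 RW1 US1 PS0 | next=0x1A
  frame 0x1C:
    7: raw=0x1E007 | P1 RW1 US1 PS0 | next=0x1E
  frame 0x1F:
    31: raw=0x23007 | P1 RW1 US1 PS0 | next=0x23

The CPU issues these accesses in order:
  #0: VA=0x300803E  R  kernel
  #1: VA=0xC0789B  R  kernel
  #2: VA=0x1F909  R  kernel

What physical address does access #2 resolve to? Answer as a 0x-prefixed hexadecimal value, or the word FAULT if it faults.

Per-access translation:
#0 VA=0x300803E (r,kernel):
  L0: frame=0x15 idx=24 entry=0x18007 [P=1 RW=1 US=1 PS=0]
  L1: frame=0x18 idx=8 entry=0x1A007 [P=1 RW=1 US=1 PS=0]
  ⇒ phys 0x1A03E  [2 reads]
#1 VA=0xC0789B (r,kernel):
  L0: frame=0x15 idx=6 entry=0x1C007 [P=1 RW=1 US=1 PS=0]
  L1: frame=0x1C idx=7 entry=0x1E007 [P=1 RW=1 US=1 PS=0]
  ⇒ phys 0x1E89B  [2 reads]
#2 VA=0x1F909 (r,kernel):
  L0: frame=0x15 idx=0 entry=0x1F007 [P=1 RW=1 US=1 PS=0]
  L1: frame=0x1F idx=31 entry=0x23007 [P=1 RW=1 US=1 PS=0]
  ⇒ phys 0x23909  [2 reads]

Access #2 PA: 0x23909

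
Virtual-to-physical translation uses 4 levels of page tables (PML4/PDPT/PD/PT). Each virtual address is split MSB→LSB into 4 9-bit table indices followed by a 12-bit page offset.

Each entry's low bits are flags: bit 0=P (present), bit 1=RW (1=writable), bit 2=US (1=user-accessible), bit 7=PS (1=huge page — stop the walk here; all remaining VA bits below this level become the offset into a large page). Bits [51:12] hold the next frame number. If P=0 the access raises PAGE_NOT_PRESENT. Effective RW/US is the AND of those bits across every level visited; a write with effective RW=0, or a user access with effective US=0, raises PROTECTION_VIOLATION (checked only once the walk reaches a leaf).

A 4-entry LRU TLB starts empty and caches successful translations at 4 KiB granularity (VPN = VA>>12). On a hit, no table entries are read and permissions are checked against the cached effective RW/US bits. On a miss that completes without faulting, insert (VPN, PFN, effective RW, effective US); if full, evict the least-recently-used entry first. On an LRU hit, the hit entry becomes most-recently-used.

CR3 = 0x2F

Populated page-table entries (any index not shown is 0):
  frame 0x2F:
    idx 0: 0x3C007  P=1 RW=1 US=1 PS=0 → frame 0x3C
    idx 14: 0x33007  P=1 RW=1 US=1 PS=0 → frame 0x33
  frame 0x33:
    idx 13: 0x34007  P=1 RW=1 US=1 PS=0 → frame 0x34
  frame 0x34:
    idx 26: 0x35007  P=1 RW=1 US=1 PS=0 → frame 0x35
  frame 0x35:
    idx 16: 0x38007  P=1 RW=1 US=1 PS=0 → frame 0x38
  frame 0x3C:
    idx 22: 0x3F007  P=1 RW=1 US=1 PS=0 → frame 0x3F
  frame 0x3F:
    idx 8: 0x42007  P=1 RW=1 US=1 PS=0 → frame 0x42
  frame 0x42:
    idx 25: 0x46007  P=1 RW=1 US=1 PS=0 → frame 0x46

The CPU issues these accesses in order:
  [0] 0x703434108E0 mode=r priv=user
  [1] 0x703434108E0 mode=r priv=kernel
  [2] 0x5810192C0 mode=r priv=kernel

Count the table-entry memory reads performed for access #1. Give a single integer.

Walk each access:
#0 VA=0x703434108E0 (r,user):
  L0 @0x2F[14] → 0x33007  P=1,RW=1,US=1,PS=0
  L1 @0x33[13] → 0x34007  P=1,RW=1,US=1,PS=0
  L2 @0x34[26] → 0x35007  P=1,RW=1,US=1,PS=0
  L3 @0x35[16] → 0x38007  P=1,RW=1,US=1,PS=0
  → PA=0x388E0  (4 entries read)
#1 VA=0x703434108E0 (r,kernel):
  TLB hit vpn=0x70343410 → PA=0x388E0
#2 VA=0x5810192C0 (r,kernel):
  L0 @0x2F[0] → 0x3C007  P=1,RW=1,US=1,PS=0
  L1 @0x3C[22] → 0x3F007  P=1,RW=1,US=1,PS=0
  L2 @0x3F[8] → 0x42007  P=1,RW=1,US=1,PS=0
  L3 @0x42[25] → 0x46007  P=1,RW=1,US=1,PS=0
  → PA=0x462C0  (4 entries read)

Entries read for #1: 0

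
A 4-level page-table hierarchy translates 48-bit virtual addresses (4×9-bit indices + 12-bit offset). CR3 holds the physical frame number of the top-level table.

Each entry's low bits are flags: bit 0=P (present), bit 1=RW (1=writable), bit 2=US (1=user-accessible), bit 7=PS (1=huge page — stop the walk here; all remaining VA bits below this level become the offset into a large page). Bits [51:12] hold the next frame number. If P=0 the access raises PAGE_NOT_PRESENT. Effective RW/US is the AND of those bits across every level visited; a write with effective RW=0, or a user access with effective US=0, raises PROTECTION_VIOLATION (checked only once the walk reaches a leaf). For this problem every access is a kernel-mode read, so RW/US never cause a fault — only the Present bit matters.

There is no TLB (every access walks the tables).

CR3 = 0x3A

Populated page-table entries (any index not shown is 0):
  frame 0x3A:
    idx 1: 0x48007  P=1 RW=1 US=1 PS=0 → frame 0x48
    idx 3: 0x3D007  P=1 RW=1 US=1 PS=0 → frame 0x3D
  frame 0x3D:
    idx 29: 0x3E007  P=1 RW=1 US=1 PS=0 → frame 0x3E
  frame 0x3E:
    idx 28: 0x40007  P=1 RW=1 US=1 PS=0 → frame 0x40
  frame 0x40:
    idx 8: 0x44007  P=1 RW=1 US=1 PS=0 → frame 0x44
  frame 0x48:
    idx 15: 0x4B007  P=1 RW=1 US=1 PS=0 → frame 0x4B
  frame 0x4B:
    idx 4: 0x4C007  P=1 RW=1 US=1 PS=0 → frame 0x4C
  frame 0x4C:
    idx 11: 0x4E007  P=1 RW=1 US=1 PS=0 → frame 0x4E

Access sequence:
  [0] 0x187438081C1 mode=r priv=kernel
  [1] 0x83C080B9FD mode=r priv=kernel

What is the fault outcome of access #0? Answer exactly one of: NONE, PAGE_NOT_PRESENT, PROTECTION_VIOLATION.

Walk each access:
#0 VA=0x187438081C1 (r,kernel):
  L0 @0x3A[3] → 0x3D007  P=1,RW=1,US=1,PS=0
  L1 @0x3D[29] → 0x3E007  P=1,RW=1,US=1,PS=0
  L2 @0x3E[28] → 0x40007  P=1,RW=1,US=1,PS=0
  L3 @0x40[8] → 0x44007  P=1,RW=1,US=1,PS=0
  → PA=0x441C1  (4 entries read)
#1 VA=0x83C080B9FD (r,kernel):
  L0 @0x3A[1] → 0x48007  P=1,RW=1,US=1,PS=0
  L1 @0x48[15] → 0x4B007  P=1,RW=1,US=1,PS=0
  L2 @0x4B[4] → 0x4C007  P=1,RW=1,US=1,PS=0
  L3 @0x4C[11] → 0x4E007  P=1,RW=1,US=1,PS=0
  → PA=0x4E9FD  (4 entries read)

Access #0 fault: NONE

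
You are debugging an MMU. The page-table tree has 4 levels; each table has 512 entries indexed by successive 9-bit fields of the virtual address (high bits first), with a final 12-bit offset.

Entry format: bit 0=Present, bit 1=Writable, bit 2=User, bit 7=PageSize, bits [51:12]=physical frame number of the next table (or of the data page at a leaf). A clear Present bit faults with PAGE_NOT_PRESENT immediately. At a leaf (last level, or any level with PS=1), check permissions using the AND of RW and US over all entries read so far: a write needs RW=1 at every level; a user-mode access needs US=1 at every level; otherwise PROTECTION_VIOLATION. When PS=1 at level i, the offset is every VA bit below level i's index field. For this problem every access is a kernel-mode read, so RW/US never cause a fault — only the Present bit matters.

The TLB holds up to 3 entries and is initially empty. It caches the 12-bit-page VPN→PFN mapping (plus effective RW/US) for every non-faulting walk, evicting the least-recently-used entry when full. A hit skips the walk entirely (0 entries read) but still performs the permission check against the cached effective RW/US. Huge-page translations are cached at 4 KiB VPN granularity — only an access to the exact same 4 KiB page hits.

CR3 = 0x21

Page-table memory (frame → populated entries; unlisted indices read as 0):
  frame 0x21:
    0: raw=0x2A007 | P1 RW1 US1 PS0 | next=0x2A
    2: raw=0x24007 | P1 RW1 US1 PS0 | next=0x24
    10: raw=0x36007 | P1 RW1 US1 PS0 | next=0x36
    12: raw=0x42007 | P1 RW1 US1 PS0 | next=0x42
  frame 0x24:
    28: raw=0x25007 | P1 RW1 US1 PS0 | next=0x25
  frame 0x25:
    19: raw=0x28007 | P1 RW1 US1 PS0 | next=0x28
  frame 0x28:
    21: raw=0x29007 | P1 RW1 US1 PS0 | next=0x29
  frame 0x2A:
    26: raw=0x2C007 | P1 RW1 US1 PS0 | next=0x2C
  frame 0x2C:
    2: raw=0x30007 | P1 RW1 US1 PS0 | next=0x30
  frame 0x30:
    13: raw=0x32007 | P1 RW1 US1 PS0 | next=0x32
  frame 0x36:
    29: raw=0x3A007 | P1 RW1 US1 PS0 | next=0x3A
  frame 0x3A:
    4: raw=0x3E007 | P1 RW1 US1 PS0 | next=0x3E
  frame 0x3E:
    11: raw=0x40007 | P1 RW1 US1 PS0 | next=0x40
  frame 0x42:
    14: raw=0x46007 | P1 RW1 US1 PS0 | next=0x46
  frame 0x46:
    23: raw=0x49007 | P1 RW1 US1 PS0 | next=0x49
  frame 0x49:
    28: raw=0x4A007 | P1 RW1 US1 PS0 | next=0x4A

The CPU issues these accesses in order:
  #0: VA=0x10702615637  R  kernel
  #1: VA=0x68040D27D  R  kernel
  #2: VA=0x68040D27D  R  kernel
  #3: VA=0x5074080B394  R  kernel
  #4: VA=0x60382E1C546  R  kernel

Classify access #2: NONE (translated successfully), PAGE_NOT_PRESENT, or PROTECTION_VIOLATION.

Per-access translation:
#0 VA=0x10702615637 (r,kernel):
  lvl0: tbl 0x21, slot 2 ⇒ 0x24007 (P1/RW1/US1/PS0)
  lvl1: tbl 0x24, slot 28 ⇒ 0x25007 (P1/RW1/US1/PS0)
  lvl2: tbl 0x25, slot 19 ⇒ 0x28007 (P1/RW1/US1/PS0)
  lvl3: tbl 0x28, slot 21 ⇒ 0x29007 (P1/RW1/US1/PS0)
  ✓ 0x29637  — 4 lookups
#1 VA=0x68040D27D (r,kernel):
  lvl0: tbl 0x21, slot 0 ⇒ 0x2A007 (P1/RW1/US1/PS0)
  lvl1: tbl 0x2A, slot 26 ⇒ 0x2C007 (P1/RW1/US1/PS0)
  lvl2: tbl 0x2C, slot 2 ⇒ 0x30007 (P1/RW1/US1/PS0)
  lvl3: tbl 0x30, slot 13 ⇒ 0x32007 (P1/RW1/US1/PS0)
  ✓ 0x3227D  — 4 lookups
#2 VA=0x68040D27D (r,kernel):
  TLB hit vpn=0x68040D → PA=0x3227D
#3 VA=0x5074080B394 (r,kernel):
  lvl0: tbl 0x21, slot 10 ⇒ 0x36007 (P1/RW1/US1/PS0)
  lvl1: tbl 0x36, slot 29 ⇒ 0x3A007 (P1/RW1/US1/PS0)
  lvl2: tbl 0x3A, slot 4 ⇒ 0x3E007 (P1/RW1/US1/PS0)
  lvl3: tbl 0x3E, slot 11 ⇒ 0x40007 (P1/RW1/US1/PS0)
  ✓ 0x40394  — 4 lookups
#4 VA=0x60382E1C546 (r,kernel):
  lvl0: tbl 0x21, slot 12 ⇒ 0x42007 (P1/RW1/US1/PS0)
  lvl1: tbl 0x42, slot 14 ⇒ 0x46007 (P1/RW1/US1/PS0)
  lvl2: tbl 0x46, slot 23 ⇒ 0x49007 (P1/RW1/US1/PS0)
  lvl3: tbl 0x49, slot 28 ⇒ 0x4A007 (P1/RW1/US1/PS0)
  ✓ 0x4A546  — 4 lookups

Access #2 fault: NONE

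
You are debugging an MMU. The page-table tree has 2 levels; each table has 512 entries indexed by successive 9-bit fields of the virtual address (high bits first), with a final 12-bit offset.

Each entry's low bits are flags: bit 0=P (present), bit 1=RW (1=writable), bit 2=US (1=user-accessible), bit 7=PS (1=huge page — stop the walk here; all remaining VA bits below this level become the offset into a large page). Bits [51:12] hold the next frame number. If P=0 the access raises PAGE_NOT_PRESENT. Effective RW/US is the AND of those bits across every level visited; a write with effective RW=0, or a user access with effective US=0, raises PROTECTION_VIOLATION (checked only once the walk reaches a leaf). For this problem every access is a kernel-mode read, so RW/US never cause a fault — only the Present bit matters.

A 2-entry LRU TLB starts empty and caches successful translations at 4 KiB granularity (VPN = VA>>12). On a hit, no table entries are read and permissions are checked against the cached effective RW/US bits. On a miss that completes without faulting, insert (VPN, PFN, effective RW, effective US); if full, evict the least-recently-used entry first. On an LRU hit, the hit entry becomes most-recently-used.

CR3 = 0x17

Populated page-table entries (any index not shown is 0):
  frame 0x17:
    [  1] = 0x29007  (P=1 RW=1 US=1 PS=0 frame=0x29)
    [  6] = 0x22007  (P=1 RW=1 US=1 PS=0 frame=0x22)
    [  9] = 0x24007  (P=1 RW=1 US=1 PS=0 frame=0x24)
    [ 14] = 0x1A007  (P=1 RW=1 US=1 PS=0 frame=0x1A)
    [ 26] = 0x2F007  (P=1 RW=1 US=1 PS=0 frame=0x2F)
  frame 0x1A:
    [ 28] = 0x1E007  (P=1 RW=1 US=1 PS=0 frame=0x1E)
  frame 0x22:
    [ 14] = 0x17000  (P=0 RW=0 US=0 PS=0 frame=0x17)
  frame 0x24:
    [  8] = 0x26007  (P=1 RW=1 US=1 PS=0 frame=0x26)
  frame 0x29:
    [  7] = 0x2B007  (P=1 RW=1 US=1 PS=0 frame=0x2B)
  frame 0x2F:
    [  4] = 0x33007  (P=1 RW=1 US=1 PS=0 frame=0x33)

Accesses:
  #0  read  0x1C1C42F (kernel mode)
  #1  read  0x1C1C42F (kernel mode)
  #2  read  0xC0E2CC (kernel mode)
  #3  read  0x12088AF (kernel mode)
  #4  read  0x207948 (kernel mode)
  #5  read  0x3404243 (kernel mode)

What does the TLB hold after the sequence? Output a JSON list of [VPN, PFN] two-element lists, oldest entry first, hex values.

Trace:
#0 VA=0x1C1C42F (r,kernel):
  L0: frame=0x17 idx=14 entry=0x1A007 [P=1 RW=1 US=1 PS=0]
  L1: frame=0x1A idx=28 entry=0x1E007 [P=1 RW=1 US=1 PS=0]
  ⇒ phys 0x1E42F  [2 reads]
#1 VA=0x1C1C42F (r,kernel):
  TLB hit vpn=0x1C1C → PA=0x1E42F
#2 VA=0xC0E2CC (r,kernel):
  L0: frame=0x17 idx=6 entry=0x22007 [P=1 RW=1 US=1 PS=0]
  L1: frame=0x22 idx=14 entry=0x17000 [P=0 RW=0 US=0 PS=0]
  ✗ PAGE_NOT_PRESENT  [2 reads]
#3 VA=0x12088AF (r,kernel):
  L0: frame=0x17 idx=9 entry=0x24007 [P=1 RW=1 US=1 PS=0]
  L1: frame=0x24 idx=8 entry=0x26007 [P=1 RW=1 US=1 PS=0]
  ⇒ phys 0x268AF  [2 reads]
#4 VA=0x207948 (r,kernel):
  L0: frame=0x17 idx=1 entry=0x29007 [P=1 RW=1 US=1 PS=0]
  L1: frame=0x29 idx=7 entry=0x2B007 [P=1 RW=1 US=1 PS=0]
  ⇒ phys 0x2B948  [2 reads]
#5 VA=0x3404243 (r,kernel):
  L0: frame=0x17 idx=26 entry=0x2F007 [P=1 RW=1 US=1 PS=0]
  L1: frame=0x2F idx=4 entry=0x33007 [P=1 RW=1 US=1 PS=0]
  ⇒ phys 0x33243  [2 reads]

TLB: [["0x207", "0x2B"], ["0x3404", "0x33"]]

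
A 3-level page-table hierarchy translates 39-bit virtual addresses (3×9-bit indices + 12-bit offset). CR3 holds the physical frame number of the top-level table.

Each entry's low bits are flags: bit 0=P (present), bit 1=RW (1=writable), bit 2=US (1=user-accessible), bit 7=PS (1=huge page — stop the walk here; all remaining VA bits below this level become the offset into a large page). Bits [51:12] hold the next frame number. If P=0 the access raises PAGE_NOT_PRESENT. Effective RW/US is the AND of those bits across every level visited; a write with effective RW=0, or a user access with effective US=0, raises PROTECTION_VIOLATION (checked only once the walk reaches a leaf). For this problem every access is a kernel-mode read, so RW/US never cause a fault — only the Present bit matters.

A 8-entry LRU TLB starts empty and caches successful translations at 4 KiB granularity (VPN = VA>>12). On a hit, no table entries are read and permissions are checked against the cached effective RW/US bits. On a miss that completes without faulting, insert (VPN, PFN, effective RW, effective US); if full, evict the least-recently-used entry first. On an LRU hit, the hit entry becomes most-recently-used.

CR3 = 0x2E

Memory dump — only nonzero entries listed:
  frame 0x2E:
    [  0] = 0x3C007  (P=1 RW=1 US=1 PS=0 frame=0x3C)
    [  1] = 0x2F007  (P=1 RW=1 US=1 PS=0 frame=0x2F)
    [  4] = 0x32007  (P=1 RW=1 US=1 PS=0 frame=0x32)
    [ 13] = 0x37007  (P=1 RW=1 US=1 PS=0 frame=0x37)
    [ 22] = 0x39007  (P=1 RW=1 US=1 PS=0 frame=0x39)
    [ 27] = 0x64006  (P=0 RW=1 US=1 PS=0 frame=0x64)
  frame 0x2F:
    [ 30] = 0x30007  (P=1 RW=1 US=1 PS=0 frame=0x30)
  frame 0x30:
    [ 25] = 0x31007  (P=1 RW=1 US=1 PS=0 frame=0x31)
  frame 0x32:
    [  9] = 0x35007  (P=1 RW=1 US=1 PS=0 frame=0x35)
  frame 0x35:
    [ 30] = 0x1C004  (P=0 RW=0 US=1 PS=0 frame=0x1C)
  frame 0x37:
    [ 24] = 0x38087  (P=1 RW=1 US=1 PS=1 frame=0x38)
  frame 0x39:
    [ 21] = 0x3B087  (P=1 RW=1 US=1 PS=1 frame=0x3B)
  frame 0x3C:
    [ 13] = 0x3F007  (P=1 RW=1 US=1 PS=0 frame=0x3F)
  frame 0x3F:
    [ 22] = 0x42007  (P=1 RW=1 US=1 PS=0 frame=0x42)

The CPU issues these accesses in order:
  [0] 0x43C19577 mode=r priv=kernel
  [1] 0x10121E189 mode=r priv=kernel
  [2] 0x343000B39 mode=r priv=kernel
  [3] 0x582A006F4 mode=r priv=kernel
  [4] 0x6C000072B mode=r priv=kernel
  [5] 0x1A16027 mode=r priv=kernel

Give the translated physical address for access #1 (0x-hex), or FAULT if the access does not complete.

Per-access translation:
#0 VA=0x43C19577 (r,kernel):
  L0 @0x2E[1] → 0x2F007  P=1,RW=1,US=1,PS=0
  L1 @0x2F[30] → 0x30007  P=1,RW=1,US=1,PS=0
  L2 @0x30[25] → 0x31007  P=1,RW=1,US=1,PS=0
  → PA=0x31577  (3 entries read)
#1 VA=0x10121E189 (r,kernel):
  L0 @0x2E[4] → 0x32007  P=1,RW=1,US=1,PS=0
  L1 @0x32[9] → 0x35007  P=1,RW=1,US=1,PS=0
  L2 @0x35[30] → 0x1C004  P=0,RW=0,US=1,PS=0
  ⇒ fault: PAGE_NOT_PRESENT  — 3 lookups
#2 VA=0x343000B39 (r,kernel):
  L0 @0x2E[13] → 0x37007  P=1,RW=1,US=1,PS=0
  L1 @0x37[24] → 0x38087  P=1,RW=1,US=1,PS=1
  → PA=0x38B39 (huge @L1)  (2 entries read)
#3 VA=0x582A006F4 (r,kernel):
  L0 @0x2E[22] → 0x39007  P=1,RW=1,US=1,PS=0
  L1 @0x39[21] → 0x3B087  P=1,RW=1,US=1,PS=1
  → PA=0x3B6F4 (huge @L1)  (2 entries read)
#4 VA=0x6C000072B (r,kernel):
  L0 @0x2E[27] → 0x64006  P=0,RW=1,US=1,PS=0
  ⇒ fault: PAGE_NOT_PRESENT  — 1 lookups
#5 VA=0x1A16027 (r,kernel):
  L0 @0x2E[0] → 0x3C007  P=1,RW=1,US=1,PS=0
  L1 @0x3C[13] → 0x3F007  P=1,RW=1,US=1,PS=0
  L2 @0x3F[22] → 0x42007  P=1,RW=1,US=1,PS=0
  → PA=0x42027  (3 entries read)

Access #1 PA: FAULT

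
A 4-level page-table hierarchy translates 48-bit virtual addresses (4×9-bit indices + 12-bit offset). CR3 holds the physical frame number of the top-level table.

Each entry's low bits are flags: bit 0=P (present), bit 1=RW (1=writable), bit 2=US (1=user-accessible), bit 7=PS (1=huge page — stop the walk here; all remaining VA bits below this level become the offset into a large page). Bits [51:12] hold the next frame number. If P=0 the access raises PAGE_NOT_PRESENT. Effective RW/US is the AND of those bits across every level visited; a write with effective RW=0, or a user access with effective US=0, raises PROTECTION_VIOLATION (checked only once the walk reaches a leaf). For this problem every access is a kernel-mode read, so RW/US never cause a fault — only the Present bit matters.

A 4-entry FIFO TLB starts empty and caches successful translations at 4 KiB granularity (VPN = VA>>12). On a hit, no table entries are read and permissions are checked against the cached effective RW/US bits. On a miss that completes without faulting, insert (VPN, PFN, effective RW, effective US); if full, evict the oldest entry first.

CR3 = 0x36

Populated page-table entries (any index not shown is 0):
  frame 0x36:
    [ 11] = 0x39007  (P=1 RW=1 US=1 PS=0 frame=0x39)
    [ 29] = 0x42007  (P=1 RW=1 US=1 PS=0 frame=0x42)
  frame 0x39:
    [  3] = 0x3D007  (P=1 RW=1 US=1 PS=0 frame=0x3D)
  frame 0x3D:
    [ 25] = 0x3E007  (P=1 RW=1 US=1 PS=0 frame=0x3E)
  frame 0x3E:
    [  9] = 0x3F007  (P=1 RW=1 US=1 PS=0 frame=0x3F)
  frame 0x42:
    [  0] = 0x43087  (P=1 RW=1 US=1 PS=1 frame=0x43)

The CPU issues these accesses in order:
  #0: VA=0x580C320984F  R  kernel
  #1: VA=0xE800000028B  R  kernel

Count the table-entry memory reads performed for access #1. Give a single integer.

Walk each access:
#0 VA=0x580C320984F (r,kernel):
  [0] read 0x36 idx=11: raw=0x39007 flags P=1 W=1 U=1 S=0
  [1] read 0x39 idx=3: raw=0x3D007 flags P=1 W=1 U=1 S=0
  [2] read 0x3D idx=25: raw=0x3E007 flags P=1 W=1 U=1 S=0
  [3] read 0x3E idx=9: raw=0x3F007 flags P=1 W=1 U=1 S=0
  ⇒ phys 0x3F84F  [4 reads]
#1 VA=0xE800000028B (r,kernel):
  [0] read 0x36 idx=29: raw=0x42007 flags P=1 W=1 U=1 S=0
  [1] read 0x42 idx=0: raw=0x43087 flags P=1 W=1 U=1 S=1
  ⇒ phys 0x4328B (huge @L1)  [2 reads]

Entries read for #1: 2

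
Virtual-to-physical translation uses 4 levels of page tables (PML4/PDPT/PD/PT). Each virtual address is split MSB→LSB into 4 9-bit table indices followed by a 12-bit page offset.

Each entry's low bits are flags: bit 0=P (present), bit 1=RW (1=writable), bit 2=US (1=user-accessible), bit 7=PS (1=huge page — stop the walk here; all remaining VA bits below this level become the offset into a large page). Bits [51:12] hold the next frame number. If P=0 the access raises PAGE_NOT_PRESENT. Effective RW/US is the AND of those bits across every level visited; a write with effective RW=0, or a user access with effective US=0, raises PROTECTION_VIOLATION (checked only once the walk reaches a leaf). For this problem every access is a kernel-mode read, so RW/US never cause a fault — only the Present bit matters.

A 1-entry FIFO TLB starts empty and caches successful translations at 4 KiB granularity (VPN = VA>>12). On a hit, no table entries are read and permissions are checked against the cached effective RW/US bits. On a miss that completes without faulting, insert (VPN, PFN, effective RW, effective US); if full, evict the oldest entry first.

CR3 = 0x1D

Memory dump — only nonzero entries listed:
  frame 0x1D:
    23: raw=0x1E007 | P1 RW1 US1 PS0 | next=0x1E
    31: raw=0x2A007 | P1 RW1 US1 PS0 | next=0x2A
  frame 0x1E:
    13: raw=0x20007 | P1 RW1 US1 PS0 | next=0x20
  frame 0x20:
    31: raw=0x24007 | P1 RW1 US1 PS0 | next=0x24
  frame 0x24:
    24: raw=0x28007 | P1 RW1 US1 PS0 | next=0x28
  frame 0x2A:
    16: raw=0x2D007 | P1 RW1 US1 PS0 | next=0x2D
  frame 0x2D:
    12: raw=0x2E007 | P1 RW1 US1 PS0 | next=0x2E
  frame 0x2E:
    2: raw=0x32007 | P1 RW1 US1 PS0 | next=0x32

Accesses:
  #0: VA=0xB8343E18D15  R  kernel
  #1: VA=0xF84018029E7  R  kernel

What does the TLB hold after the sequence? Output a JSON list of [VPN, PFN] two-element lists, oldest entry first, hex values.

Trace:
#0 VA=0xB8343E18D15 (r,kernel):
  [0] read 0x1D idx=23: raw=0x1E007 flags P=1 W=1 U=1 S=0
  [1] read 0x1E idx=13: raw=0x20007 flags P=1 W=1 U=1 S=0
  [2] read 0x20 idx=31: raw=0x24007 flags P=1 W=1 U=1 S=0
  [3] read 0x24 idx=24: raw=0x28007 flags P=1 W=1 U=1 S=0
  ✓ 0x28D15  — 4 lookups
#1 VA=0xF84018029E7 (r,kernel):
  [0] read 0x1D idx=31: raw=0x2A007 flags P=1 W=1 U=1 S=0
  [1] read 0x2A idx=16: raw=0x2D007 flags P=1 W=1 U=1 S=0
  [2] read 0x2D idx=12: raw=0x2E007 flags P=1 W=1 U=1 S=0
  [3] read 0x2E idx=2: raw=0x32007 flags P=1 W=1 U=1 S=0
  ✓ 0x329E7  — 4 lookups

TLB: [["0xF8401802", "0x32"]]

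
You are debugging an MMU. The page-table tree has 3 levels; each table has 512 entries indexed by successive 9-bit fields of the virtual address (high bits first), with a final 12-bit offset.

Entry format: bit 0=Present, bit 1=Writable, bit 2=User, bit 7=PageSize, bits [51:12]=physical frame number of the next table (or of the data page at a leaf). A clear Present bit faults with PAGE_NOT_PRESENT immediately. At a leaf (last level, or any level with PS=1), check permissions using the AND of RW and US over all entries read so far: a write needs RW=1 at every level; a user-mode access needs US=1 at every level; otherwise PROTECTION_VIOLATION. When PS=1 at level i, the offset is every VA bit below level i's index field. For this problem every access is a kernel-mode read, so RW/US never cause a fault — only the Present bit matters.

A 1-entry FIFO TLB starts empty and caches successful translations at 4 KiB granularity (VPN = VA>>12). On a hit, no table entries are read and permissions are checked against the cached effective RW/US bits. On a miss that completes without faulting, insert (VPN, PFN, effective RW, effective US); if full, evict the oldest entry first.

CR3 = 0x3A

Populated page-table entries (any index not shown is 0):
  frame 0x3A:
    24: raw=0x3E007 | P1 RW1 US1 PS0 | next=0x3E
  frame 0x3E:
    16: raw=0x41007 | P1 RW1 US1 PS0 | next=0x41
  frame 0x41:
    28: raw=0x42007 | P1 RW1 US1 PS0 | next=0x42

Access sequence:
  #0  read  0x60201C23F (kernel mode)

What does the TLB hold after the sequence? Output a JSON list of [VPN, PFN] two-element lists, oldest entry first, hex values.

Walk each access:
#0 VA=0x60201C23F (r,kernel):
  L0 @0x3A[24] → 0x3E007  P=1,RW=1,US=1,PS=0
  L1 @0x3E[16] → 0x41007  P=1,RW=1,US=1,PS=0
  L2 @0x41[28] → 0x42007  P=1,RW=1,US=1,PS=0
  ⇒ phys 0x4223F  [3 reads]

TLB: [["0x60201C", "0x42"]]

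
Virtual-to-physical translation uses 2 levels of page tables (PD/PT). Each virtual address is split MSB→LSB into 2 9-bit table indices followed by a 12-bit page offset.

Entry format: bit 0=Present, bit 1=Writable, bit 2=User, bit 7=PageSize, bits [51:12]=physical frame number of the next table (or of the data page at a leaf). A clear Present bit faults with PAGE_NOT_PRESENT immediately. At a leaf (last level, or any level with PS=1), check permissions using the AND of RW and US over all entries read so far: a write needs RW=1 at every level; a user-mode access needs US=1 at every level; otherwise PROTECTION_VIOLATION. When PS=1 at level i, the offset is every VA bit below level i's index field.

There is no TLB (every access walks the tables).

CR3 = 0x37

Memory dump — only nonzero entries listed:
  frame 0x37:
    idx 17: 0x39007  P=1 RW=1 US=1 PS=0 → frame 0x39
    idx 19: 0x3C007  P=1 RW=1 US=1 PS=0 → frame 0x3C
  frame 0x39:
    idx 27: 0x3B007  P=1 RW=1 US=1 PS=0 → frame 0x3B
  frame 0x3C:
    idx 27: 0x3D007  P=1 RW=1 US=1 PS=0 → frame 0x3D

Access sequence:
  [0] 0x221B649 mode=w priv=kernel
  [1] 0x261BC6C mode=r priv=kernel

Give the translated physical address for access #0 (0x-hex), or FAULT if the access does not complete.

Trace:
#0 VA=0x221B649 (w,kernel):
  L0: frame=0x37 idx=17 entry=0x39007 [P=1 RW=1 US=1 PS=0]
  L1: frame=0x39 idx=27 entry=0x3B007 [P=1 RW=1 US=1 PS=0]
  ✓ 0x3B649  — 2 lookups
#1 VA=0x261BC6C (r,kernel):
  L0: frame=0x37 idx=19 entry=0x3C007 [P=1 RW=1 US=1 PS=0]
  L1: frame=0x3C idx=27 entry=0x3D007 [P=1 RW=1 US=1 PS=0]
  ✓ 0x3DC6C  — 2 lookups

Access #0 PA: 0x3B649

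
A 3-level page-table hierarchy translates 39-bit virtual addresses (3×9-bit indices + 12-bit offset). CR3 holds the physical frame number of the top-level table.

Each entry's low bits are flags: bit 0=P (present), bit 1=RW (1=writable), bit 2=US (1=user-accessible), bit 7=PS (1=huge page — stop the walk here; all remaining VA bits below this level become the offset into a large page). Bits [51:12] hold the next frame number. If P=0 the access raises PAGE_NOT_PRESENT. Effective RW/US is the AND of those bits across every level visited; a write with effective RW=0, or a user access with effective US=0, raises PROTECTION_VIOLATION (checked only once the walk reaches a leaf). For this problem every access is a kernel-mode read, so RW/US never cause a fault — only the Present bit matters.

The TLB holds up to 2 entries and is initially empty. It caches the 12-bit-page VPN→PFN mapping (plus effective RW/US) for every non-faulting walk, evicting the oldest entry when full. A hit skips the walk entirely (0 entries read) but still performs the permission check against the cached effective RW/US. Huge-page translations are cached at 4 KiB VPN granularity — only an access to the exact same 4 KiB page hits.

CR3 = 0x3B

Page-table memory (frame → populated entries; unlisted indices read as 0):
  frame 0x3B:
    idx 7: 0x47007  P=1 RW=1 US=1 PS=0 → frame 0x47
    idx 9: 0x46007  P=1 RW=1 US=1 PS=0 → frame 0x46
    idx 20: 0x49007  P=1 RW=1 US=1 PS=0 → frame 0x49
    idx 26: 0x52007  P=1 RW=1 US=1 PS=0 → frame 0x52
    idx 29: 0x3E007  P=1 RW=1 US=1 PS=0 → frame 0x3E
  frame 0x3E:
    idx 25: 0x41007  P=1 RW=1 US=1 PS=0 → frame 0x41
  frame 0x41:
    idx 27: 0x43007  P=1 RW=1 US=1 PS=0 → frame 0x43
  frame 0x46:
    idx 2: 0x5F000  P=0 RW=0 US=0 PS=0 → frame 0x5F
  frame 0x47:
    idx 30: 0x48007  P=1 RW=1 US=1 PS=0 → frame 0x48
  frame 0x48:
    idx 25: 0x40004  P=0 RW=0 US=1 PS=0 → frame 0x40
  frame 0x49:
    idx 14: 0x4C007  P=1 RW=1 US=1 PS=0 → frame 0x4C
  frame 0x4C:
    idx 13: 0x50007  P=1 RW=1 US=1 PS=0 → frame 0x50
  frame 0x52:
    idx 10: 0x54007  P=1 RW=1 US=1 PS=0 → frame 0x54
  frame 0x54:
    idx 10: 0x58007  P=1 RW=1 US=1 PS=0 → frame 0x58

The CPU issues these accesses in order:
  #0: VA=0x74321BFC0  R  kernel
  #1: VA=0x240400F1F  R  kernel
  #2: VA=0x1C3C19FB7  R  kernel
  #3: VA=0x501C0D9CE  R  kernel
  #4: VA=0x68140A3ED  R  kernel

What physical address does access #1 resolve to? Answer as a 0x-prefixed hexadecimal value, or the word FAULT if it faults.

Walk each access:
#0 VA=0x74321BFC0 (r,kernel):
  L0: frame=0x3B idx=29 entry=0x3E007 [P=1 RW=1 US=1 PS=0]
  L1: frame=0x3E idx=25 entry=0x41007 [P=1 RW=1 US=1 PS=0]
  L2: frame=0x41 idx=27 entry=0x43007 [P=1 RW=1 US=1 PS=0]
  → PA=0x43FC0  (3 entries read)
#1 VA=0x240400F1F (r,kernel):
  L0: frame=0x3B idx=9 entry=0x46007 [P=1 RW=1 US=1 PS=0]
  L1: frame=0x46 idx=2 entry=0x5F000 [P=0 RW=0 US=0 PS=0]
  ⇒ fault: PAGE_NOT_PRESENT  — 2 lookups
#2 VA=0x1C3C19FB7 (r,kernel):
  L0: frame=0x3B idx=7 entry=0x47007 [P=1 RW=1 US=1 PS=0]
  L1: frame=0x47 idx=30 entry=0x48007 [P=1 RW=1 US=1 PS=0]
  L2: frame=0x48 idx=25 entry=0x40004 [P=0 RW=0 US=1 PS=0]
  ⇒ fault: PAGE_NOT_PRESENT  — 3 lookups
#3 VA=0x501C0D9CE (r,kernel):
  L0: frame=0x3B idx=20 entry=0x49007 [P=1 RW=1 US=1 PS=0]
  L1: frame=0x49 idx=14 entry=0x4C007 [P=1 RW=1 US=1 PS=0]
  L2: frame=0x4C idx=13 entry=0x50007 [P=1 RW=1 US=1 PS=0]
  → PA=0x509CE  (3 entries read)
#4 VA=0x68140A3ED (r,kernel):
  L0: frame=0x3B idx=26 entry=0x52007 [P=1 RW=1 US=1 PS=0]
  L1: frame=0x52 idx=10 entry=0x54007 [P=1 RW=1 US=1 PS=0]
  L2: frame=0x54 idx=10 entry=0x58007 [P=1 RW=1 US=1 PS=0]
  → PA=0x583ED  (3 entries read)

Access #1 PA: FAULT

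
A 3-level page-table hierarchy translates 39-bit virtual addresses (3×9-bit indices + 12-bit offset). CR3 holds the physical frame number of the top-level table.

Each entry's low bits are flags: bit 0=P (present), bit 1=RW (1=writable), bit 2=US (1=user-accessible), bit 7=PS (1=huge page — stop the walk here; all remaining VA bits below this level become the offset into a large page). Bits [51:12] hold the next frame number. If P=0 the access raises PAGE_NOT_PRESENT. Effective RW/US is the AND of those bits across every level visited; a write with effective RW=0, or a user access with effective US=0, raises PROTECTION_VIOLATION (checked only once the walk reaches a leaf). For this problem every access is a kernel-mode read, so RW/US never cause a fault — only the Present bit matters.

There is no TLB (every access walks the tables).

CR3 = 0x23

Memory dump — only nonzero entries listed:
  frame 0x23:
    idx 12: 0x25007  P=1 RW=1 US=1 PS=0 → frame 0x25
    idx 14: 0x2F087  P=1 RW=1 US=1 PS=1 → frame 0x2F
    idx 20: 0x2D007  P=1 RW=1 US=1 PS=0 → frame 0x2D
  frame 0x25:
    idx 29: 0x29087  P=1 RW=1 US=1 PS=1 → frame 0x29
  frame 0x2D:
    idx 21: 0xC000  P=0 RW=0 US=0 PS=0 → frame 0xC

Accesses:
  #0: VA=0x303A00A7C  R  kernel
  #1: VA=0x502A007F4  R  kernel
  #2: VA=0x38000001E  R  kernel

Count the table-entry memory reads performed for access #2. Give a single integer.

Trace:
#0 VA=0x303A00A7C (r,kernel):
  [0] read 0x23 idx=12: raw=0x25007 flags P=1 W=1 U=1 S=0
  [1] read 0x25 idx=29: raw=0x29087 flags P=1 W=1 U=1 S=1
  ✓ 0x29A7C (huge @L1)  — 2 lookups
#1 VA=0x502A007F4 (r,kernel):
  [0] read 0x23 idx=20: raw=0x2D007 flags P=1 W=1 U=1 S=0
  [1] read 0x2D idx=21: raw=0xC000 flags P=0 W=0 U=0 S=0
  → PAGE_NOT_PRESENT  (2 entries read)
#2 VA=0x38000001E (r,kernel):
  [0] read 0x23 idx=14: raw=0x2F087 flags P=1 W=1 U=1 S=1
  ✓ 0x2F01E (huge @L0)  — 1 lookups

Entries read for #2: 1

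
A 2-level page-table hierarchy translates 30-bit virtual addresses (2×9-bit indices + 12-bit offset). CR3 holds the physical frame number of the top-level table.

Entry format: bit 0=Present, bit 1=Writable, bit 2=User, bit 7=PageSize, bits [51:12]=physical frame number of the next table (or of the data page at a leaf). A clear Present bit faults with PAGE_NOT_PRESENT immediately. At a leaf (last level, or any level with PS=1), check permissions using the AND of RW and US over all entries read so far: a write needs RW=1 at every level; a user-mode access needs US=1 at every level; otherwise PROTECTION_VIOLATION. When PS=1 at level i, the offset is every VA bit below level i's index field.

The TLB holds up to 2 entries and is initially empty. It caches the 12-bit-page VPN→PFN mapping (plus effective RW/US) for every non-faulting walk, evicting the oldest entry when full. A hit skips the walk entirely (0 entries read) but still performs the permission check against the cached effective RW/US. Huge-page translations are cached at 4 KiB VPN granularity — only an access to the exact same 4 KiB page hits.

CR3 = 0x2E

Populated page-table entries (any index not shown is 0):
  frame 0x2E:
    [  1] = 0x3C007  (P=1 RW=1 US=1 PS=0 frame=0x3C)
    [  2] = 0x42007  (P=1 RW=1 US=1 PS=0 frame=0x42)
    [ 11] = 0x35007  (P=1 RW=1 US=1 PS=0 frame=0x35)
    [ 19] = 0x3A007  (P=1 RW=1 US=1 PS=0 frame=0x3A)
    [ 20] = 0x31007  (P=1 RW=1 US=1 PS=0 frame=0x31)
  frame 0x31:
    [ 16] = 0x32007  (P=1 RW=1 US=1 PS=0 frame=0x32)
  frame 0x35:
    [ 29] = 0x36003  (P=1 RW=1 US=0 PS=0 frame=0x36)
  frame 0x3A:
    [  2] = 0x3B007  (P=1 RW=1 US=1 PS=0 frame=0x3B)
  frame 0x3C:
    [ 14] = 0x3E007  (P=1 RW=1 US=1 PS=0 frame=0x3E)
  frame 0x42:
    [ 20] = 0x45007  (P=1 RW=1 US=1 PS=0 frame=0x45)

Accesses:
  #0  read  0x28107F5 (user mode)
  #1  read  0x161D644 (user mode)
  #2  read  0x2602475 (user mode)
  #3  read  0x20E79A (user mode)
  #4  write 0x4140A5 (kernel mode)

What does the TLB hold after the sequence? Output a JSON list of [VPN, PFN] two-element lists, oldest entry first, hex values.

Per-access translation:
#0 VA=0x28107F5 (r,user):
  lvl0: tbl 0x2E, slot 20 ⇒ 0x31007 (P1/RW1/US1/PS0)
  lvl1: tbl 0x31, slot 16 ⇒ 0x32007 (P1/RW1/US1/PS0)
  → PA=0x327F5  (2 entries read)
#1 VA=0x161D644 (r,user):
  lvl0: tbl 0x2E, slot 11 ⇒ 0x35007 (P1/RW1/US1/PS0)
  lvl1: tbl 0x35, slot 29 ⇒ 0x36003 (P1/RW1/US0/PS0)
  → PROTECTION_VIOLATION  (2 entries read)
#2 VA=0x2602475 (r,user):
  lvl0: tbl 0x2E, slot 19 ⇒ 0x3A007 (P1/RW1/US1/PS0)
  lvl1: tbl 0x3A, slot 2 ⇒ 0x3B007 (P1/RW1/US1/PS0)
  → PA=0x3B475  (2 entries read)
#3 VA=0x20E79A (r,user):
  lvl0: tbl 0x2E, slot 1 ⇒ 0x3C007 (P1/RW1/US1/PS0)
  lvl1: tbl 0x3C, slot 14 ⇒ 0x3E007 (P1/RW1/US1/PS0)
  → PA=0x3E79A  (2 entries read)
#4 VA=0x4140A5 (w,kernel):
  lvl0: tbl 0x2E, slot 2 ⇒ 0x42007 (P1/RW1/US1/PS0)
  lvl1: tbl 0x42, slot 20 ⇒ 0x45007 (P1/RW1/US1/PS0)
  → PA=0x450A5  (2 entries read)

TLB: [["0x20E", "0x3E"], ["0x414", "0x45"]]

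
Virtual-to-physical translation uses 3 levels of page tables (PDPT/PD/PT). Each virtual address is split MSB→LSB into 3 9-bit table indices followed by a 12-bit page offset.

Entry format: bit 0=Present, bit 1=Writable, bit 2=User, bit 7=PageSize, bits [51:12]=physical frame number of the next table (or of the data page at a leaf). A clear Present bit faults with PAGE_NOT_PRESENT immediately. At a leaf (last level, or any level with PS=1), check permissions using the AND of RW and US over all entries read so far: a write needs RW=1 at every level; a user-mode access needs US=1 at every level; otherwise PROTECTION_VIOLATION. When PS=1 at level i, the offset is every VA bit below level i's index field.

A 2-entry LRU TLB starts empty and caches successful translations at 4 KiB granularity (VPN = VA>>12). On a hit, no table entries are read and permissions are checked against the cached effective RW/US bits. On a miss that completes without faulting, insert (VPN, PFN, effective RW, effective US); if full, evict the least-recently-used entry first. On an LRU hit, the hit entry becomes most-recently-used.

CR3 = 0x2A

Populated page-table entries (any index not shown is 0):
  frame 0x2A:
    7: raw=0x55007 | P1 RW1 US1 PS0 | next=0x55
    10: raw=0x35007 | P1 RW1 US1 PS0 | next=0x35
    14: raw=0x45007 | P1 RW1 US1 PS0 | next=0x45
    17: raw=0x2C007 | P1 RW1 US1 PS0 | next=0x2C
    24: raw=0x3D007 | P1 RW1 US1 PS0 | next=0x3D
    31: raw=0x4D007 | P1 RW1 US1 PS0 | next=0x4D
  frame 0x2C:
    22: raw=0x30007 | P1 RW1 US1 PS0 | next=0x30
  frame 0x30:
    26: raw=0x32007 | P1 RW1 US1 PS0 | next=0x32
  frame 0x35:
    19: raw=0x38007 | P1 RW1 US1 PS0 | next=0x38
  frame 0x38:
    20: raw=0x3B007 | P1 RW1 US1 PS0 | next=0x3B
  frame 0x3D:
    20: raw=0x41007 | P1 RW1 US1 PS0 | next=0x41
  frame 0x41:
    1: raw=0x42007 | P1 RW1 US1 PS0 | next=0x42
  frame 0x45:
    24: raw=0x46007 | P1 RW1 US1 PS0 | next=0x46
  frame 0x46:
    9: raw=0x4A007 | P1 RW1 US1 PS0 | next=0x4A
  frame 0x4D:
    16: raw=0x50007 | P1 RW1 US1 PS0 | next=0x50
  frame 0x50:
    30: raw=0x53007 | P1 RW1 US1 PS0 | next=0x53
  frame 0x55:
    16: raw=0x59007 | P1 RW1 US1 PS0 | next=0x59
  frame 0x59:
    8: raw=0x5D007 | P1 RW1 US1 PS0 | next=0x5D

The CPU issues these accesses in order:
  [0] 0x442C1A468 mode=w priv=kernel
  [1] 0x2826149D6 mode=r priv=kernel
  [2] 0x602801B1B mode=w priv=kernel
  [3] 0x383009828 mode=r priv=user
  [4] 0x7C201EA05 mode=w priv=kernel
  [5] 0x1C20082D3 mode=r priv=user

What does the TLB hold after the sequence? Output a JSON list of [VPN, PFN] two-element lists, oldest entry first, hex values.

Walk each access:
#0 VA=0x442C1A468 (w,kernel):
  L0 @0x2A[17] → 0x2C007  P=1,RW=1,US=1,PS=0
  L1 @0x2C[22] → 0x30007  P=1,RW=1,US=1,PS=0
  L2 @0x30[26] → 0x32007  P=1,RW=1,US=1,PS=0
  ⇒ phys 0x32468  [3 reads]
#1 VA=0x2826149D6 (r,kernel):
  L0 @0x2A[10] → 0x35007  P=1,RW=1,US=1,PS=0
  L1 @0x35[19] → 0x38007  P=1,RW=1,US=1,PS=0
  L2 @0x38[20] → 0x3B007  P=1,RW=1,US=1,PS=0
  ⇒ phys 0x3B9D6  [3 reads]
#2 VA=0x602801B1B (w,kernel):
  L0 @0x2A[24] → 0x3D007  P=1,RW=1,US=1,PS=0
  L1 @0x3D[20] → 0x41007  P=1,RW=1,US=1,PS=0
  L2 @0x41[1] → 0x42007  P=1,RW=1,US=1,PS=0
  ⇒ phys 0x42B1B  [3 reads]
#3 VA=0x383009828 (r,user):
  L0 @0x2A[14] → 0x45007  P=1,RW=1,US=1,PS=0
  L1 @0x45[24] → 0x46007  P=1,RW=1,US=1,PS=0
  L2 @0x46[9] → 0x4A007  P=1,RW=1,US=1,PS=0
  ⇒ phys 0x4A828  [3 reads]
#4 VA=0x7C201EA05 (w,kernel):
  L0 @0x2A[31] → 0x4D007  P=1,RW=1,US=1,PS=0
  L1 @0x4D[16] → 0x50007  P=1,RW=1,US=1,PS=0
  L2 @0x50[30] → 0x53007  P=1,RW=1,US=1,PS=0
  ⇒ phys 0x53A05  [3 reads]
#5 VA=0x1C20082D3 (r,user):
  L0 @0x2A[7] → 0x55007  P=1,RW=1,US=1,PS=0
  L1 @0x55[16] → 0x59007  P=1,RW=1,US=1,PS=0
  L2 @0x59[8] → 0x5D007  P=1,RW=1,US=1,PS=0
  ⇒ phys 0x5D2D3  [3 reads]

TLB: [["0x7C201E", "0x53"], ["0x1C2008", "0x5D"]]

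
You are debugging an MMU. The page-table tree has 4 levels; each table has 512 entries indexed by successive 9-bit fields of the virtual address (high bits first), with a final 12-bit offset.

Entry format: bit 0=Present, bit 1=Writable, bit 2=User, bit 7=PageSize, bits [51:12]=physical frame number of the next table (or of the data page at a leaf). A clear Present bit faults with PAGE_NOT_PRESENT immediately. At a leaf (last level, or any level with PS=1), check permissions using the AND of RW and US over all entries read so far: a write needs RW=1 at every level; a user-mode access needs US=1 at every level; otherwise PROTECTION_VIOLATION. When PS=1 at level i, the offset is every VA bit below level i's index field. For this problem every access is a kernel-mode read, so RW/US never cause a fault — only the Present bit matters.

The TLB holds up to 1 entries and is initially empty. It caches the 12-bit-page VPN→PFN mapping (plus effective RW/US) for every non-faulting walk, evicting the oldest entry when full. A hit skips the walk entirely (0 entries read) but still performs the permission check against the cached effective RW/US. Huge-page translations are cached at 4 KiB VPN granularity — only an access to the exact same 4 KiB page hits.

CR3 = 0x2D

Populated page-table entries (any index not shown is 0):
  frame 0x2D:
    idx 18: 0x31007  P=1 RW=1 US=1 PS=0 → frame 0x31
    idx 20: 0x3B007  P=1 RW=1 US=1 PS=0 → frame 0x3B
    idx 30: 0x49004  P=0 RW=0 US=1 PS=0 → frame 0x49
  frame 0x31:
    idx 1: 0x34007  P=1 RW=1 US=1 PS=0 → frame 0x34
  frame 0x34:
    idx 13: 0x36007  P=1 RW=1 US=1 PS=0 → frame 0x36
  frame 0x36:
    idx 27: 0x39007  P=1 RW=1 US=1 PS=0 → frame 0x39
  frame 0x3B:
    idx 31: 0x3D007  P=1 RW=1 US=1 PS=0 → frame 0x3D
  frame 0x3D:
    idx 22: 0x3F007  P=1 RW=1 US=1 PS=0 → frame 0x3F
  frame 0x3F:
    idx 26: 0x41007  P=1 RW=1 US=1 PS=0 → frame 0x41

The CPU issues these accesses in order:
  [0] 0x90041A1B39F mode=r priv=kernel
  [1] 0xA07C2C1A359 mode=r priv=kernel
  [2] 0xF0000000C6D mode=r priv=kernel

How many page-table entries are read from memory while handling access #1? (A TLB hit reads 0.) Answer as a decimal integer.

Trace:
#0 VA=0x90041A1B39F (r,kernel):
  lvl0: tbl 0x2D, slot 18 ⇒ 0x31007 (P1/RW1/US1/PS0)
  lvl1: tbl 0x31, slot 1 ⇒ 0x34007 (P1/RW1/US1/PS0)
  lvl2: tbl 0x34, slot 13 ⇒ 0x36007 (P1/RW1/US1/PS0)
  lvl3: tbl 0x36, slot 27 ⇒ 0x39007 (P1/RW1/US1/PS0)
  ⇒ phys 0x3939F  [4 reads]
#1 VA=0xA07C2C1A359 (r,kernel):
  lvl0: tbl 0x2D, slot 20 ⇒ 0x3B007 (P1/RW1/US1/PS0)
  lvl1: tbl 0x3B, slot 31 ⇒ 0x3D007 (P1/RW1/US1/PS0)
  lvl2: tbl 0x3D, slot 22 ⇒ 0x3F007 (P1/RW1/US1/PS0)
  lvl3: tbl 0x3F, slot 26 ⇒ 0x41007 (P1/RW1/US1/PS0)
  ⇒ phys 0x41359  [4 reads]
#2 VA=0xF0000000C6D (r,kernel):
  lvl0: tbl 0x2D, slot 30 ⇒ 0x49004 (P0/RW0/US1/PS0)
  → PAGE_NOT_PRESENT  (1 entries read)

Entries read for #1: 4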